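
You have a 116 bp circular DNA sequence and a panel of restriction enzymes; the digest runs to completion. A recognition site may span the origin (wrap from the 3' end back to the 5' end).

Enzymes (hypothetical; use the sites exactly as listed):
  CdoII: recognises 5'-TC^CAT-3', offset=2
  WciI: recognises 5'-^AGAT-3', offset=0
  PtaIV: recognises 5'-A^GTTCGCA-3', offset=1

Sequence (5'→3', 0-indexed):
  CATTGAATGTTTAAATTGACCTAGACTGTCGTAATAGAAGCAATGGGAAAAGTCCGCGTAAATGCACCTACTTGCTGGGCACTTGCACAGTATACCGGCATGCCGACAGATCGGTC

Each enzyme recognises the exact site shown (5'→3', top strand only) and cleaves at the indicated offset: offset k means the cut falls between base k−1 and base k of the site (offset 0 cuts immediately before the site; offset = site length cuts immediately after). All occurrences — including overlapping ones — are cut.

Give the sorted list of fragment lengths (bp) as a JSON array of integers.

[9,107]

Scan for sites:
  CdoII (TCCAT, off=2): starts [114] → cuts [0]
  WciI (AGAT, off=0): starts [107] → cuts [107]
  PtaIV (AGTTCGCA, off=1): no sites

All cut coordinates (distinct, sorted): [0, 107]

Fragment lengths:
  0→107: 107 bp
  107→0 (wrap): 116-107+0 = 9 bp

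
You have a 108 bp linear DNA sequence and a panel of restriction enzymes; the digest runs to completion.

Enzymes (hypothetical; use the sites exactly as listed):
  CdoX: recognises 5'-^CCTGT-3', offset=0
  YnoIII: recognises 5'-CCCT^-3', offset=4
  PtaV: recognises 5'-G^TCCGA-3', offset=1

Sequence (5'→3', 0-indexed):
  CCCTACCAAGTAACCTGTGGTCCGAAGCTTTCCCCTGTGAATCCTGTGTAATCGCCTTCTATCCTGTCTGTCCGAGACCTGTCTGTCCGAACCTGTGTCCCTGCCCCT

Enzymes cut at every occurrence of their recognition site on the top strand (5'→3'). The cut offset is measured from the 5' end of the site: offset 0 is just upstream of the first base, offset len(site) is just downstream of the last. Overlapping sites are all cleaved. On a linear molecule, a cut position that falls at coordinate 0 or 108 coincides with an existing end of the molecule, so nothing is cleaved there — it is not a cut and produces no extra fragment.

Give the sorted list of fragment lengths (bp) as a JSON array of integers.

[3,4,6,6,6,7,7,8,8,9,11,13,20]

Scan for sites:
  CdoX CCTGT/0: at [13, 33, 42, 62, 77, 91] ⇒ [13, 33, 42, 62, 77, 91]
  YnoIII CCCT/4: at [0, 32, 98, 104] ⇒ [4, 36, 102] (position 108 is a terminus of the linear molecule — no cut)
  PtaV GTCCGA/1: at [19, 69, 84] ⇒ [20, 70, 85]

Pooled cuts: [4, 13, 20, 33, 36, 42, 62, 70, 77, 85, 91, 102]

Fragment lengths:
  [0,4): 4 bp
  [4,13): 9 bp
  [13,20): 7 bp
  [20,33): 13 bp
  [33,36): 3 bp
  [36,42): 6 bp
  [42,62): 20 bp
  [62,70): 8 bp
  [70,77): 7 bp
  [77,85): 8 bp
  [85,91): 6 bp
  [91,102): 11 bp
  [102,108): 6 bp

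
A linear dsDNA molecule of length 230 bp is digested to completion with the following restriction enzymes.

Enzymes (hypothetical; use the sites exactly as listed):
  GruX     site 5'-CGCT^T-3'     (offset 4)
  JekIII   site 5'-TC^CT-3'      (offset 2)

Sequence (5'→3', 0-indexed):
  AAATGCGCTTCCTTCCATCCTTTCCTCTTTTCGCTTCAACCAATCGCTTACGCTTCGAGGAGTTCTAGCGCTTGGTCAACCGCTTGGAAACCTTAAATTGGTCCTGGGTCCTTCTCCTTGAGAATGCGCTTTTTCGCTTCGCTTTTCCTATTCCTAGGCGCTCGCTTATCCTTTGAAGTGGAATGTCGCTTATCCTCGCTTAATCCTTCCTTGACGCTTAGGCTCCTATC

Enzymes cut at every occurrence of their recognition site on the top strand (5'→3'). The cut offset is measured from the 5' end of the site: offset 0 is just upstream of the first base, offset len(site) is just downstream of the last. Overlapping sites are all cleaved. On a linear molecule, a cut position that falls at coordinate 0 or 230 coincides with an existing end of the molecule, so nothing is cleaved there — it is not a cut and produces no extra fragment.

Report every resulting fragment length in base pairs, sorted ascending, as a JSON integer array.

[2,4,4,4,4,5,5,5,5,6,6,6,6,7,7,8,8,9,9,11,12,13,13,14,18,19,20]

Site scan:
  GruX (CGCTT, off=4): starts [5, 31, 44, 50, 68, 80, 126, 134, 139, 162, 186, 196, 214] → cuts [9, 35, 48, 54, 72, 84, 130, 138, 143, 166, 190, 200, 218]
  JekIII (TCCT, off=2): starts [9, 17, 22, 101, 108, 114, 145, 151, 168, 192, 203, 207, 223] → cuts [11, 19, 24, 103, 110, 116, 147, 153, 170, 194, 205, 209, 225]

Pooled cuts: [9, 11, 19, 24, 35, 48, 54, 72, 84, 103, 110, 116, 130, 138, 143, 147, 153, 166, 170, 190, 194, 200, 205, 209, 218, 225]

Fragments:
  [0,9): 9 bp
  [9,11): 2 bp
  [11,19): 8 bp
  [19,24): 5 bp
  [24,35): 11 bp
  [35,48): 13 bp
  [48,54): 6 bp
  [54,72): 18 bp
  [72,84): 12 bp
  [84,103): 19 bp
  [103,110): 7 bp
  [110,116): 6 bp
  [116,130): 14 bp
  [130,138): 8 bp
  [138,143): 5 bp
  [143,147): 4 bp
  [147,153): 6 bp
  [153,166): 13 bp
  [166,170): 4 bp
  [170,190): 20 bp
  [190,194): 4 bp
  [194,200): 6 bp
  [200,205): 5 bp
  [205,209): 4 bp
  [209,218): 9 bp
  [218,225): 7 bp
  [225,230): 5 bp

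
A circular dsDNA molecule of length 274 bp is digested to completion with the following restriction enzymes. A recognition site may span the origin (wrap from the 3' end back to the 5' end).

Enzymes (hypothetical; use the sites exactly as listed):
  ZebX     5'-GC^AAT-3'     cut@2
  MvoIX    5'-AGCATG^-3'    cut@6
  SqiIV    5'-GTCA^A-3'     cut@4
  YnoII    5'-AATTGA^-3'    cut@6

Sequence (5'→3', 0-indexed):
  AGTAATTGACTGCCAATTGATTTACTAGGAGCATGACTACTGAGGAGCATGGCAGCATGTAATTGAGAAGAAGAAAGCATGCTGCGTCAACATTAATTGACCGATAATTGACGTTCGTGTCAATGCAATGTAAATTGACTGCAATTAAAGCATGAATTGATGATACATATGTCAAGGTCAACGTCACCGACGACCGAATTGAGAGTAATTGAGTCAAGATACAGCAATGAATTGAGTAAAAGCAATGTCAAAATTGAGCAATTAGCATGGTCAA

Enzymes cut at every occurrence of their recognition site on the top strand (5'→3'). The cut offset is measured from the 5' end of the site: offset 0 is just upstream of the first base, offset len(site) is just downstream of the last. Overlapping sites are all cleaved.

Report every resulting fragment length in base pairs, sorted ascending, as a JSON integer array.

Site scan:
  ZebX (GCAAT, off=2): starts [124, 140, 223, 241, 257] → cuts [126, 142, 225, 243, 259]
  MvoIX (AGCATG, off=6): starts [29, 45, 53, 75, 148, 263] → cuts [35, 51, 59, 81, 154, 269]
  SqiIV (GTCAA, off=4): starts [85, 118, 170, 176, 212, 246, 269] → cuts [89, 122, 174, 180, 216, 250, 273]
  YnoII (AATTGA, off=6): starts [3, 14, 60, 94, 105, 132, 154, 196, 206, 229, 251] → cuts [9, 20, 66, 100, 111, 138, 160, 202, 212, 235, 257]

Pooled cuts: [9, 20, 35, 51, 59, 66, 81, 89, 100, 111, 122, 126, 138, 142, 154, 160, 174, 180, 202, 212, 216, 225, 235, 243, 250, 257, 259, 269, 273]

Fragment lengths:
  9→20: 11 bp
  20→35: 15 bp
  35→51: 16 bp
  51→59: 8 bp
  59→66: 7 bp
  66→81: 15 bp
  81→89: 8 bp
  89→100: 11 bp
  100→111: 11 bp
  111→122: 11 bp
  122→126: 4 bp
  126→138: 12 bp
  138→142: 4 bp
  142→154: 12 bp
  154→160: 6 bp
  160→174: 14 bp
  174→180: 6 bp
  180→202: 22 bp
  202→212: 10 bp
  212→216: 4 bp
  216→225: 9 bp
  225→235: 10 bp
  235→243: 8 bp
  243→250: 7 bp
  250→257: 7 bp
  257→259: 2 bp
  259→269: 10 bp
  269→273: 4 bp
  273→9 (wrap): 274-273+9 = 10 bp

[2,4,4,4,4,6,6,7,7,7,8,8,8,9,10,10,10,10,11,11,11,11,12,12,14,15,15,16,22]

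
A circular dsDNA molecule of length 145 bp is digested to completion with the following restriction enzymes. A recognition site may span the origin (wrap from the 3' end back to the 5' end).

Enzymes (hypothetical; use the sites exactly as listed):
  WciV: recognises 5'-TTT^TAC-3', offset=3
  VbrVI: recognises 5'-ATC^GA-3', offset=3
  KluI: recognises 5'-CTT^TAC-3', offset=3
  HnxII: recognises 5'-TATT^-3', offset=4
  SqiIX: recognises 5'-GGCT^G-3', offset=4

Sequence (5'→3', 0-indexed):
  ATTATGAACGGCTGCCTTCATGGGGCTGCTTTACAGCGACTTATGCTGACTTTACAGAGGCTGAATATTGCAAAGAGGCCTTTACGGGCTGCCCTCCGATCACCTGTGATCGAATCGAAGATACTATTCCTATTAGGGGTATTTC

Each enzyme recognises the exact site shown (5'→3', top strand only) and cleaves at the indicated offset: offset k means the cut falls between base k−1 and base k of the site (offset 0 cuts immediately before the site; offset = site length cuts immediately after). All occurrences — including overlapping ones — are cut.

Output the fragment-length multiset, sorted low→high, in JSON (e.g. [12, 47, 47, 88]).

Scan for sites:
  WciV (TTTTAC, off=3): no sites
  VbrVI (ATCGA, off=3): starts [108, 113] → cuts [111, 116]
  KluI (CTTTAC, off=3): starts [28, 49, 79] → cuts [31, 52, 82]
  HnxII (TATT, off=4): starts [65, 124, 130, 139] → cuts [69, 128, 134, 143]
  SqiIX (GGCTG, off=4): starts [9, 23, 58, 86] → cuts [13, 27, 62, 90]

All cut coordinates (distinct, sorted): [13, 27, 31, 52, 62, 69, 82, 90, 111, 116, 128, 134, 143]

Fragments:
  13→27: 14 bp
  27→31: 4 bp
  31→52: 21 bp
  52→62: 10 bp
  62→69: 7 bp
  69→82: 13 bp
  82→90: 8 bp
  90→111: 21 bp
  111→116: 5 bp
  116→128: 12 bp
  128→134: 6 bp
  134→143: 9 bp
  143→13 (wrap): 145-143+13 = 15 bp

[4,5,6,7,8,9,10,12,13,14,15,21,21]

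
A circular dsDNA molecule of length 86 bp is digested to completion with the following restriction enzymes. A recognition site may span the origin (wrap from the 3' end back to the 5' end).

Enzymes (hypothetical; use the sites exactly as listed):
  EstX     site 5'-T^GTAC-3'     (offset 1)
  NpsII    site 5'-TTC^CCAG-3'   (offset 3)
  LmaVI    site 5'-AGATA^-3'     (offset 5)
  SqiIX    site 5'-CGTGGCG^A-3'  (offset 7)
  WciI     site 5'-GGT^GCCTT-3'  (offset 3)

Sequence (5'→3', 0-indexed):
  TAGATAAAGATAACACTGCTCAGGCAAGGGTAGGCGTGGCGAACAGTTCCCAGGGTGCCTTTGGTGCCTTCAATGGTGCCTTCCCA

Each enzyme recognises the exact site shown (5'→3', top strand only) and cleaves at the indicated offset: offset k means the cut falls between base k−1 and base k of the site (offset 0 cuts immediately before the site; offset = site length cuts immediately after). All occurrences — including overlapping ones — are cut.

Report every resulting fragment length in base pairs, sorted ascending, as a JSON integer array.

Per-enzyme occurrences:
  EstX (TGTAC, off=1): no sites
  NpsII TTCCCAG/3: at [46] ⇒ [49]
  LmaVI AGATA/5: at [1, 7] ⇒ [6, 12]
  SqiIX CGTGGCGA/7: at [34] ⇒ [41]
  WciI GGTGCCTT/3: at [53, 62, 74] ⇒ [56, 65, 77]

All cut coordinates (distinct, sorted): [6, 12, 41, 49, 56, 65, 77]

Fragment lengths:
  6→12: 6 bp
  12→41: 29 bp
  41→49: 8 bp
  49→56: 7 bp
  56→65: 9 bp
  65→77: 12 bp
  77→6 (wrap): 86-77+6 = 15 bp

[6,7,8,9,12,15,29]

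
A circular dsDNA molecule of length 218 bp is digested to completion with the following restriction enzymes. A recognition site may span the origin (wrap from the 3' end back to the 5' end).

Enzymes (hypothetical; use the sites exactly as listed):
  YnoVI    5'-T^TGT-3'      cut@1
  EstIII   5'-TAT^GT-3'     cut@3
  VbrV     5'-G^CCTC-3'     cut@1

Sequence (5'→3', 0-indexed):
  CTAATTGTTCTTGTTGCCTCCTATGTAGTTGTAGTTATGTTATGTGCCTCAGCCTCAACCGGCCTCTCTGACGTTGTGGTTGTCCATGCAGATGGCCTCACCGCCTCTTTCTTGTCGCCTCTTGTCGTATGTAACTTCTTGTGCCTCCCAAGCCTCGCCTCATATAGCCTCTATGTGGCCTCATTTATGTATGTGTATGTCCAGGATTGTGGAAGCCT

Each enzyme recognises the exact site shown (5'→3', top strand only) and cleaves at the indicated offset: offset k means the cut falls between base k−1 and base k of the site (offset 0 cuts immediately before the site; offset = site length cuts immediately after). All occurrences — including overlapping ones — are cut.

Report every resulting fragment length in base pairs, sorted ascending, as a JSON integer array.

[3,4,4,4,5,5,5,5,5,5,6,6,6,6,7,8,8,8,8,8,9,9,9,9,9,10,10,10,12,15]

Per-enzyme occurrences:
  YnoVI TTGT/1: at [4, 10, 28, 73, 79, 111, 121, 138, 206] ⇒ [5, 11, 29, 74, 80, 112, 122, 139, 207]
  EstIII TATGT/3: at [21, 35, 40, 127, 171, 185, 189, 195] ⇒ [24, 38, 43, 130, 174, 188, 192, 198]
  VbrV GCCTC/1: at [15, 45, 51, 61, 94, 102, 116, 142, 151, 156, 166, 177, 214] ⇒ [16, 46, 52, 62, 95, 103, 117, 143, 152, 157, 167, 178, 215]

All cut coordinates (distinct, sorted): [5, 11, 16, 24, 29, 38, 43, 46, 52, 62, 74, 80, 95, 103, 112, 117, 122, 130, 139, 143, 152, 157, 167, 174, 178, 188, 192, 198, 207, 215]

Fragment lengths:
  5→11: 6 bp
  11→16: 5 bp
  16→24: 8 bp
  24→29: 5 bp
  29→38: 9 bp
  38→43: 5 bp
  43→46: 3 bp
  46→52: 6 bp
  52→62: 10 bp
  62→74: 12 bp
  74→80: 6 bp
  80→95: 15 bp
  95→103: 8 bp
  103→112: 9 bp
  112→117: 5 bp
  117→122: 5 bp
  122→130: 8 bp
  130→139: 9 bp
  139→143: 4 bp
  143→152: 9 bp
  152→157: 5 bp
  157→167: 10 bp
  167→174: 7 bp
  174→178: 4 bp
  178→188: 10 bp
  188→192: 4 bp
  192→198: 6 bp
  198→207: 9 bp
  207→215: 8 bp
  215→5 (wrap): 218-215+5 = 8 bp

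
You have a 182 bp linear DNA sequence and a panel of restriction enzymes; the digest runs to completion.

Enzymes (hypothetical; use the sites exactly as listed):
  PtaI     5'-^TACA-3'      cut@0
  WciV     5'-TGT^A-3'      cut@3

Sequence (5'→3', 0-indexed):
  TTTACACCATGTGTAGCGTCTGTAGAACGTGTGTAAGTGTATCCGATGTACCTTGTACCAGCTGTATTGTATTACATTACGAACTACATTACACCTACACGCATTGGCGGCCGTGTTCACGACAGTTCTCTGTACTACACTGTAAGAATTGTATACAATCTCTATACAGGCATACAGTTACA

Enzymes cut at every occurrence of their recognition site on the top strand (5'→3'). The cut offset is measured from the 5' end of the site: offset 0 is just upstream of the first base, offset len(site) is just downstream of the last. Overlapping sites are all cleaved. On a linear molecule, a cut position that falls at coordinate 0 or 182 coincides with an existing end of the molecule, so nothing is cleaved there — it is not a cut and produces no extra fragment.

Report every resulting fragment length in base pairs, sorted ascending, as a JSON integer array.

Scan for sites:
  PtaI (TACA, off=0): starts [2, 72, 84, 89, 95, 135, 153, 164, 172, 178] → cuts [2, 72, 84, 89, 95, 135, 153, 164, 172, 178]
  WciV (TGTA, off=3): starts [11, 20, 31, 37, 46, 53, 62, 67, 130, 140, 149] → cuts [14, 23, 34, 40, 49, 56, 65, 70, 133, 143, 152]

All cut coordinates (distinct, sorted): [2, 14, 23, 34, 40, 49, 56, 65, 70, 72, 84, 89, 95, 133, 135, 143, 152, 153, 164, 172, 178]

Fragments:
  [0,2): 2 bp
  [2,14): 12 bp
  [14,23): 9 bp
  [23,34): 11 bp
  [34,40): 6 bp
  [40,49): 9 bp
  [49,56): 7 bp
  [56,65): 9 bp
  [65,70): 5 bp
  [70,72): 2 bp
  [72,84): 12 bp
  [84,89): 5 bp
  [89,95): 6 bp
  [95,133): 38 bp
  [133,135): 2 bp
  [135,143): 8 bp
  [143,152): 9 bp
  [152,153): 1 bp
  [153,164): 11 bp
  [164,172): 8 bp
  [172,178): 6 bp
  [178,182): 4 bp

[1,2,2,2,4,5,5,6,6,6,7,8,8,9,9,9,9,11,11,12,12,38]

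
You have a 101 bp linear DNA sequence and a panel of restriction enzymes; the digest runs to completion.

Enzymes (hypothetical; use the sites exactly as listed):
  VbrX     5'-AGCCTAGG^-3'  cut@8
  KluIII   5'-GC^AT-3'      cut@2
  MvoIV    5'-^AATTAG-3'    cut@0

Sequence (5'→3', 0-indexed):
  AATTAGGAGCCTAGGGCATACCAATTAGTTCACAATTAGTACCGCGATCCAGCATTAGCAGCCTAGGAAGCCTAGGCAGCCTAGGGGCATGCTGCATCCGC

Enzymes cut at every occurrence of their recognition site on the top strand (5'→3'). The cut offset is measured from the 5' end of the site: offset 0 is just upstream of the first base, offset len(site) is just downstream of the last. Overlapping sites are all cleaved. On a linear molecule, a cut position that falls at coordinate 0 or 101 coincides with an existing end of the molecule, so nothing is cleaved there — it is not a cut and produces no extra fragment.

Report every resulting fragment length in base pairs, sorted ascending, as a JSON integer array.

[2,3,5,6,7,9,9,11,14,15,20]

Site scan:
  VbrX AGCCTAGG/8: at [7, 59, 68, 77] ⇒ [15, 67, 76, 85]
  KluIII GCAT/2: at [15, 51, 86, 93] ⇒ [17, 53, 88, 95]
  MvoIV AATTAG/0: at [0, 22, 33] ⇒ [22, 33] (position 0 is a terminus of the linear molecule — no cut)

Pooled cuts: [15, 17, 22, 33, 53, 67, 76, 85, 88, 95]

Fragment lengths:
  [0,15): 15 bp
  [15,17): 2 bp
  [17,22): 5 bp
  [22,33): 11 bp
  [33,53): 20 bp
  [53,67): 14 bp
  [67,76): 9 bp
  [76,85): 9 bp
  [85,88): 3 bp
  [88,95): 7 bp
  [95,101): 6 bp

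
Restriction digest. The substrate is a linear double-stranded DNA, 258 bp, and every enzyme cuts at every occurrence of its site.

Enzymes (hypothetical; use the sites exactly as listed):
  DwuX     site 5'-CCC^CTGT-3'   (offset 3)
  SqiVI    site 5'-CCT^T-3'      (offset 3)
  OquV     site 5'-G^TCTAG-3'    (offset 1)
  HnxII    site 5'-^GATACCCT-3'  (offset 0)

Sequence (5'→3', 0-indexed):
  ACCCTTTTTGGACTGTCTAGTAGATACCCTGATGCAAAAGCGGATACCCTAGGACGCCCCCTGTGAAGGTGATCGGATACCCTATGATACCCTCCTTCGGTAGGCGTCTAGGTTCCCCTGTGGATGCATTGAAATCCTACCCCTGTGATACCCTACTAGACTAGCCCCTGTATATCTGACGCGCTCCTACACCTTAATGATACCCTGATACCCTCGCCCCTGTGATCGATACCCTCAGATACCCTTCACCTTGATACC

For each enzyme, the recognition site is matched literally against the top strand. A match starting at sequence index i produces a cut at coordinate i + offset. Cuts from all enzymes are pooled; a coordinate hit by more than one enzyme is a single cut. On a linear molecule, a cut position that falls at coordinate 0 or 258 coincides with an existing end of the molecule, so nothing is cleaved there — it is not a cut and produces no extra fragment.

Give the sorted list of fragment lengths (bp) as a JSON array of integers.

[4,4,5,6,7,7,8,8,8,10,10,10,10,11,11,13,15,18,20,21,25,27]

Per-enzyme occurrences:
  DwuX (CCCCTGT, off=3): starts [57, 114, 139, 164, 216] → cuts [60, 117, 142, 167, 219]
  SqiVI (CCTT, off=3): starts [2, 93, 191, 242, 248] → cuts [5, 96, 194, 245, 251]
  OquV (GTCTAG, off=1): starts [14, 105] → cuts [15, 106]
  HnxII (GATACCCT, off=0): starts [22, 42, 75, 85, 146, 198, 206, 227, 237] → cuts [22, 42, 75, 85, 146, 198, 206, 227, 237]

All cut coordinates (distinct, sorted): [5, 15, 22, 42, 60, 75, 85, 96, 106, 117, 142, 146, 167, 194, 198, 206, 219, 227, 237, 245, 251]

Fragment lengths:
  [0,5): 5 bp
  [5,15): 10 bp
  [15,22): 7 bp
  [22,42): 20 bp
  [42,60): 18 bp
  [60,75): 15 bp
  [75,85): 10 bp
  [85,96): 11 bp
  [96,106): 10 bp
  [106,117): 11 bp
  [117,142): 25 bp
  [142,146): 4 bp
  [146,167): 21 bp
  [167,194): 27 bp
  [194,198): 4 bp
  [198,206): 8 bp
  [206,219): 13 bp
  [219,227): 8 bp
  [227,237): 10 bp
  [237,245): 8 bp
  [245,251): 6 bp
  [251,258): 7 bp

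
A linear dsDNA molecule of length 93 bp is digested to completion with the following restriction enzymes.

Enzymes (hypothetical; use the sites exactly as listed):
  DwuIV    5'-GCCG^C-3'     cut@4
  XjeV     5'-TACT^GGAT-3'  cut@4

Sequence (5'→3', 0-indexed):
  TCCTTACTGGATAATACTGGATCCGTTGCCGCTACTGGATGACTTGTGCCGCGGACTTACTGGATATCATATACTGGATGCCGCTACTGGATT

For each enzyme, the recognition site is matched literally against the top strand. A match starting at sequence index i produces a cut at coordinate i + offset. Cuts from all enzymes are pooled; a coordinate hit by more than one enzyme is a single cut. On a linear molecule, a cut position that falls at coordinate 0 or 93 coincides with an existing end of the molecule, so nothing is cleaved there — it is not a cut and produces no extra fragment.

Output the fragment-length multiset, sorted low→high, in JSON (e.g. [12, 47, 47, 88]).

Per-enzyme occurrences:
  DwuIV (GCCGC, off=4): starts [27, 47, 79] → cuts [31, 51, 83]
  XjeV (TACTGGAT, off=4): starts [4, 14, 32, 57, 71, 84] → cuts [8, 18, 36, 61, 75, 88]

Pooled cuts: [8, 18, 31, 36, 51, 61, 75, 83, 88]

Fragments:
  [0,8): 8 bp
  [8,18): 10 bp
  [18,31): 13 bp
  [31,36): 5 bp
  [36,51): 15 bp
  [51,61): 10 bp
  [61,75): 14 bp
  [75,83): 8 bp
  [83,88): 5 bp
  [88,93): 5 bp

[5,5,5,8,8,10,10,13,14,15]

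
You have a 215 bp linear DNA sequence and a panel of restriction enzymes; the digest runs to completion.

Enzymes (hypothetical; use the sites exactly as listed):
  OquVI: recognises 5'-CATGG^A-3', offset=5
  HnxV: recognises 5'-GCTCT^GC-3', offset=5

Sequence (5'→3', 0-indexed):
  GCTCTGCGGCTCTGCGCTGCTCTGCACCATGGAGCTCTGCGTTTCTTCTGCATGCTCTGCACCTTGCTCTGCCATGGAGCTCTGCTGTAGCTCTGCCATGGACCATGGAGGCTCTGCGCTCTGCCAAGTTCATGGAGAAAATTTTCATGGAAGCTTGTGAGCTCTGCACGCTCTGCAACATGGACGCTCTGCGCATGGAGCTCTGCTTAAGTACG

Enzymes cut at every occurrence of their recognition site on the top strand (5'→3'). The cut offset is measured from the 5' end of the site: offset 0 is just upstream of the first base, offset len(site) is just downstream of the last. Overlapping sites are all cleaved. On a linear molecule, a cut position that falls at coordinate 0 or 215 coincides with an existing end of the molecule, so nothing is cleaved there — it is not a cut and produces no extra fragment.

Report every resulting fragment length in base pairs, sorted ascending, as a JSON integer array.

[5,6,6,6,7,7,7,7,7,7,8,8,9,9,9,10,11,11,12,13,15,15,20]

Per-enzyme occurrences:
  OquVI CATGGA/5: at [27, 72, 96, 103, 130, 145, 178, 193] ⇒ [32, 77, 101, 108, 135, 150, 183, 198]
  HnxV GCTCTGC/5: at [0, 8, 18, 33, 53, 65, 78, 89, 110, 117, 160, 169, 185, 199] ⇒ [5, 13, 23, 38, 58, 70, 83, 94, 115, 122, 165, 174, 190, 204]

All cut coordinates (distinct, sorted): [5, 13, 23, 32, 38, 58, 70, 77, 83, 94, 101, 108, 115, 122, 135, 150, 165, 174, 183, 190, 198, 204]

Fragments:
  [0,5): 5 bp
  [5,13): 8 bp
  [13,23): 10 bp
  [23,32): 9 bp
  [32,38): 6 bp
  [38,58): 20 bp
  [58,70): 12 bp
  [70,77): 7 bp
  [77,83): 6 bp
  [83,94): 11 bp
  [94,101): 7 bp
  [101,108): 7 bp
  [108,115): 7 bp
  [115,122): 7 bp
  [122,135): 13 bp
  [135,150): 15 bp
  [150,165): 15 bp
  [165,174): 9 bp
  [174,183): 9 bp
  [183,190): 7 bp
  [190,198): 8 bp
  [198,204): 6 bp
  [204,215): 11 bp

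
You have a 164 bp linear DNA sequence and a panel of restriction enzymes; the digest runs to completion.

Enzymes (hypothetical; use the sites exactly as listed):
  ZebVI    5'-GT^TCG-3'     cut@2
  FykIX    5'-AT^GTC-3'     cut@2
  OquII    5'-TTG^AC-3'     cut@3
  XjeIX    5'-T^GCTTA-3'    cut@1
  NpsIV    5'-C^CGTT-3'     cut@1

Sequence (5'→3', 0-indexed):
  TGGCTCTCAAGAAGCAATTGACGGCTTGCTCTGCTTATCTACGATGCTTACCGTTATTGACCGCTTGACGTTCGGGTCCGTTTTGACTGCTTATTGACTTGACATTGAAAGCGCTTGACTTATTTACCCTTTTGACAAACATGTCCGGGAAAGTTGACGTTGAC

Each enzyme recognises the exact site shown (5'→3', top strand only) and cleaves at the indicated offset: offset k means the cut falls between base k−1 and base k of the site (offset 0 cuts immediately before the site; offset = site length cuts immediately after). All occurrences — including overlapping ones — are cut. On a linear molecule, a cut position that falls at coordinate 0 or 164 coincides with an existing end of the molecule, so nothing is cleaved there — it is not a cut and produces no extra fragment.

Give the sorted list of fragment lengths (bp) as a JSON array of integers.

Scan for sites:
  ZebVI GTTCG/2: at [69] ⇒ [71]
  FykIX ATGTC/2: at [140] ⇒ [142]
  OquII TTGAC/3: at [17, 56, 64, 82, 93, 98, 114, 131, 153, 159] ⇒ [20, 59, 67, 85, 96, 101, 117, 134, 156, 162]
  XjeIX TGCTTA/1: at [31, 44, 87] ⇒ [32, 45, 88]
  NpsIV CCGTT/1: at [50, 77] ⇒ [51, 78]

All cut coordinates (distinct, sorted): [20, 32, 45, 51, 59, 67, 71, 78, 85, 88, 96, 101, 117, 134, 142, 156, 162]

Fragments:
  [0,20): 20 bp
  [20,32): 12 bp
  [32,45): 13 bp
  [45,51): 6 bp
  [51,59): 8 bp
  [59,67): 8 bp
  [67,71): 4 bp
  [71,78): 7 bp
  [78,85): 7 bp
  [85,88): 3 bp
  [88,96): 8 bp
  [96,101): 5 bp
  [101,117): 16 bp
  [117,134): 17 bp
  [134,142): 8 bp
  [142,156): 14 bp
  [156,162): 6 bp
  [162,164): 2 bp

[2,3,4,5,6,6,7,7,8,8,8,8,12,13,14,16,17,20]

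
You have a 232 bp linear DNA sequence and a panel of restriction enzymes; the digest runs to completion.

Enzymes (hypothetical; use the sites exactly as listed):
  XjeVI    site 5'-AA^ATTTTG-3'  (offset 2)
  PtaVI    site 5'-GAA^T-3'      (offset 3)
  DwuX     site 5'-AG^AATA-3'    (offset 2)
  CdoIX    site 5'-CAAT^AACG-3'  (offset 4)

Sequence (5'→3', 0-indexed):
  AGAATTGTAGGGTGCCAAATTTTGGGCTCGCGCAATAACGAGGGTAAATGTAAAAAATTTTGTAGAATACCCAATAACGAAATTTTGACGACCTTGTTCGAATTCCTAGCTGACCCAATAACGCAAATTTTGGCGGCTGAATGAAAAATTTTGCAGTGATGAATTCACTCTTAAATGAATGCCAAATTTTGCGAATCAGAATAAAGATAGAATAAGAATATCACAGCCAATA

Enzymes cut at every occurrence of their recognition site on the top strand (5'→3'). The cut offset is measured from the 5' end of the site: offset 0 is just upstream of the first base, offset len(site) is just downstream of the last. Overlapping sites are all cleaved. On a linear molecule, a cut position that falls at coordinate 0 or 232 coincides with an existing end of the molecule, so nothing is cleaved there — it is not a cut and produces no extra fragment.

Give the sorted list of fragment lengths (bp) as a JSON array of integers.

Site scan:
  XjeVI AAATTTTG/2: at [16, 54, 79, 124, 145, 183] ⇒ [18, 56, 81, 126, 147, 185]
  PtaVI GAAT/3: at [1, 64, 99, 138, 160, 176, 192, 198, 209, 215] ⇒ [4, 67, 102, 141, 163, 179, 195, 201, 212, 218]
  DwuX AGAATA/2: at [63, 197, 208, 214] ⇒ [65, 199, 210, 216]
  CdoIX CAATAACG/4: at [32, 71, 115] ⇒ [36, 75, 119]

Pooled cuts: [4, 18, 36, 56, 65, 67, 75, 81, 102, 119, 126, 141, 147, 163, 179, 185, 195, 199, 201, 210, 212, 216, 218]

Fragments:
  [0,4): 4 bp
  [4,18): 14 bp
  [18,36): 18 bp
  [36,56): 20 bp
  [56,65): 9 bp
  [65,67): 2 bp
  [67,75): 8 bp
  [75,81): 6 bp
  [81,102): 21 bp
  [102,119): 17 bp
  [119,126): 7 bp
  [126,141): 15 bp
  [141,147): 6 bp
  [147,163): 16 bp
  [163,179): 16 bp
  [179,185): 6 bp
  [185,195): 10 bp
  [195,199): 4 bp
  [199,201): 2 bp
  [201,210): 9 bp
  [210,212): 2 bp
  [212,216): 4 bp
  [216,218): 2 bp
  [218,232): 14 bp

[2,2,2,2,4,4,4,6,6,6,7,8,9,9,10,14,14,15,16,16,17,18,20,21]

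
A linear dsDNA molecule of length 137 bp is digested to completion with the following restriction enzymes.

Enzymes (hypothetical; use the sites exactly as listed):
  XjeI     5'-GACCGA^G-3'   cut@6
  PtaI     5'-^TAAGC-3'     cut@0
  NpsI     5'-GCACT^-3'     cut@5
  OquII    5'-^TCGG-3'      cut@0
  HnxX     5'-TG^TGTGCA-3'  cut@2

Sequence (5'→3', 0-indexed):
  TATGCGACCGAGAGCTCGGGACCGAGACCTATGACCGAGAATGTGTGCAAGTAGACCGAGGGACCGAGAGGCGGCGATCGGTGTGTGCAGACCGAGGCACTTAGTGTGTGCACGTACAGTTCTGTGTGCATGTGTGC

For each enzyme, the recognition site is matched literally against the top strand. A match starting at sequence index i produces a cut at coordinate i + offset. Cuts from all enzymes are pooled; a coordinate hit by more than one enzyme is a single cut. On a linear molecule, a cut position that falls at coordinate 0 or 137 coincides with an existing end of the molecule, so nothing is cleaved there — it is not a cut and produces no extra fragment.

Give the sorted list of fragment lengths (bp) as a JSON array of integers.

[4,5,5,6,6,8,10,10,11,12,13,13,16,18]

Scan for sites:
  XjeI (GACCGAG, off=6): starts [5, 19, 32, 53, 61, 89] → cuts [11, 25, 38, 59, 67, 95]
  PtaI (TAAGC, off=0): no sites
  NpsI (GCACT, off=5): starts [96] → cuts [101]
  OquII (TCGG, off=0): starts [15, 77] → cuts [15, 77]
  HnxX (TGTGTGCA, off=2): starts [41, 81, 104, 122] → cuts [43, 83, 106, 124]

All cut coordinates (distinct, sorted): [11, 15, 25, 38, 43, 59, 67, 77, 83, 95, 101, 106, 124]

Fragments:
  [0,11): 11 bp
  [11,15): 4 bp
  [15,25): 10 bp
  [25,38): 13 bp
  [38,43): 5 bp
  [43,59): 16 bp
  [59,67): 8 bp
  [67,77): 10 bp
  [77,83): 6 bp
  [83,95): 12 bp
  [95,101): 6 bp
  [101,106): 5 bp
  [106,124): 18 bp
  [124,137): 13 bp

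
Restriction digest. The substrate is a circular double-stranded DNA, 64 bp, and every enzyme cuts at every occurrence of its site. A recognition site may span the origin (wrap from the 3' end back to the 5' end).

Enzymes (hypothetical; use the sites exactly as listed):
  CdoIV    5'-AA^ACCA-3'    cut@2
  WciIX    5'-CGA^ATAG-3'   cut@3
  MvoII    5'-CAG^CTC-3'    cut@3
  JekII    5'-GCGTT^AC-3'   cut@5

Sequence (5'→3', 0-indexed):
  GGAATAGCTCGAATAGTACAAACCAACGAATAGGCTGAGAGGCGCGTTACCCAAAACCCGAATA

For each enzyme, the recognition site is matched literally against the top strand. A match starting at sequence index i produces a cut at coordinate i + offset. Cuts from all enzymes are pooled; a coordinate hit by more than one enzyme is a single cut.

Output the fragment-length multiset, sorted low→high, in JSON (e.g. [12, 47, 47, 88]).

Site scan:
  CdoIV (AAACCA, off=2): starts [19] → cuts [21]
  WciIX (CGAATAG, off=3): starts [9, 26, 58] → cuts [12, 29, 61]
  MvoII (CAGCTC, off=3): no sites
  JekII (GCGTTAC, off=5): starts [43] → cuts [48]

Pooled cuts: [12, 21, 29, 48, 61]

Fragments:
  12→21: 9 bp
  21→29: 8 bp
  29→48: 19 bp
  48→61: 13 bp
  61→12 (wrap): 64-61+12 = 15 bp

[8,9,13,15,19]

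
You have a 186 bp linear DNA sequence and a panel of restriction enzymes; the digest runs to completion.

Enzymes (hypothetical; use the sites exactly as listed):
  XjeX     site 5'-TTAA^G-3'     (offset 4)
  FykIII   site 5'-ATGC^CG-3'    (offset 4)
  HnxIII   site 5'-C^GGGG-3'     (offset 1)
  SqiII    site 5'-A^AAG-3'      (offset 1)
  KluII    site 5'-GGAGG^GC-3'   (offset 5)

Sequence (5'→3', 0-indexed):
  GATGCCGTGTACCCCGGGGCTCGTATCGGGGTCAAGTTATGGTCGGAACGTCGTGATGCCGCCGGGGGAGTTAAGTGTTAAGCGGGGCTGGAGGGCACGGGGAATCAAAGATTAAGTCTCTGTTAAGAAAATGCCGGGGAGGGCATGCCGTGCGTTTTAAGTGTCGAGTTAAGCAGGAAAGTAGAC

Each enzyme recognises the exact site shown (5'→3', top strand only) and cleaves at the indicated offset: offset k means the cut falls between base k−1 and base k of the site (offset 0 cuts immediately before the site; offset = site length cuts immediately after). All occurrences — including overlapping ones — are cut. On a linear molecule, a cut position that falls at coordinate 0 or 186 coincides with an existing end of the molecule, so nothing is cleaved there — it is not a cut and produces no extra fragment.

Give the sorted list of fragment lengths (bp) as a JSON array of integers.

[1,2,4,4,5,6,6,7,7,8,8,8,9,10,11,11,11,12,12,12,32]

Per-enzyme occurrences:
  XjeX (TTAAG, off=4): starts [70, 77, 111, 122, 156, 168] → cuts [74, 81, 115, 126, 160, 172]
  FykIII (ATGCCG, off=4): starts [1, 55, 130, 144] → cuts [5, 59, 134, 148]
  HnxIII (CGGGG, off=1): starts [14, 26, 62, 82, 97, 134] → cuts [15, 27, 63, 83, 98, 135]
  SqiII (AAAG, off=1): starts [106, 177] → cuts [107, 178]
  KluII (GGAGGGC, off=5): starts [89, 137] → cuts [94, 142]

All cut coordinates (distinct, sorted): [5, 15, 27, 59, 63, 74, 81, 83, 94, 98, 107, 115, 126, 134, 135, 142, 148, 160, 172, 178]

Fragment lengths:
  [0,5): 5 bp
  [5,15): 10 bp
  [15,27): 12 bp
  [27,59): 32 bp
  [59,63): 4 bp
  [63,74): 11 bp
  [74,81): 7 bp
  [81,83): 2 bp
  [83,94): 11 bp
  [94,98): 4 bp
  [98,107): 9 bp
  [107,115): 8 bp
  [115,126): 11 bp
  [126,134): 8 bp
  [134,135): 1 bp
  [135,142): 7 bp
  [142,148): 6 bp
  [148,160): 12 bp
  [160,172): 12 bp
  [172,178): 6 bp
  [178,186): 8 bp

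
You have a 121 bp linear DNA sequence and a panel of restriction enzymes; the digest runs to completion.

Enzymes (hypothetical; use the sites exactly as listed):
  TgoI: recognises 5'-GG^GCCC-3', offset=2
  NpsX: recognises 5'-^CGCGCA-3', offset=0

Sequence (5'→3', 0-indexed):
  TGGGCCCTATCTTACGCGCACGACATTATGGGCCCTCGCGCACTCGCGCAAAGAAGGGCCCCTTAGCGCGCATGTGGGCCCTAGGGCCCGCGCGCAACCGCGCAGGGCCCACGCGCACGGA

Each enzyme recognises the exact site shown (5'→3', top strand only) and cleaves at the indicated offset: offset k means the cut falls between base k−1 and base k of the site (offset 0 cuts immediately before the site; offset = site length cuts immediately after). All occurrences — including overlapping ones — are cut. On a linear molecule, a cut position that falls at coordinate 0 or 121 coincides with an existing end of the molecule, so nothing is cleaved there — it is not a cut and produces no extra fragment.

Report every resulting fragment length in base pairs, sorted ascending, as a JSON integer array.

[3,5,5,5,8,8,8,8,9,10,11,11,13,17]

Per-enzyme occurrences:
  TgoI (GGGCCC, off=2): starts [1, 29, 55, 75, 83, 104] → cuts [3, 31, 57, 77, 85, 106]
  NpsX (CGCGCA, off=0): starts [14, 36, 44, 66, 90, 98, 111] → cuts [14, 36, 44, 66, 90, 98, 111]

All cut coordinates (distinct, sorted): [3, 14, 31, 36, 44, 57, 66, 77, 85, 90, 98, 106, 111]

Fragments:
  [0,3): 3 bp
  [3,14): 11 bp
  [14,31): 17 bp
  [31,36): 5 bp
  [36,44): 8 bp
  [44,57): 13 bp
  [57,66): 9 bp
  [66,77): 11 bp
  [77,85): 8 bp
  [85,90): 5 bp
  [90,98): 8 bp
  [98,106): 8 bp
  [106,111): 5 bp
  [111,121): 10 bp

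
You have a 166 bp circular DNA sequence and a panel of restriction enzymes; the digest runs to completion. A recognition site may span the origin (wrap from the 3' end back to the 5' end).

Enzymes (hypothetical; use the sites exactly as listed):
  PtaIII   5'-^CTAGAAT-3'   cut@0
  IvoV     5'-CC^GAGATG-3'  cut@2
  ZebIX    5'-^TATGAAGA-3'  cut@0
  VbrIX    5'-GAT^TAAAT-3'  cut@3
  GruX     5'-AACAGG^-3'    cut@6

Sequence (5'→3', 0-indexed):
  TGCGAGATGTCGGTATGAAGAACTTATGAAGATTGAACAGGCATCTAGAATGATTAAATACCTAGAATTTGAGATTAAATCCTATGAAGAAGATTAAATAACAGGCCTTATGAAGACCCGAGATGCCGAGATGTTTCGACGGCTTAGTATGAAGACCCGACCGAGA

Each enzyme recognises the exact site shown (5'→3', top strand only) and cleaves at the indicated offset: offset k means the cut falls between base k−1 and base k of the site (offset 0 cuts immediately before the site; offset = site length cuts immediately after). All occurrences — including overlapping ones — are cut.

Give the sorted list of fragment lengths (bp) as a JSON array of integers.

Site scan:
  PtaIII CTAGAAT/0: at [44, 61] ⇒ [44, 61]
  IvoV CCGAGATG/2: at [117, 125, 160] ⇒ [119, 127, 162]
  ZebIX TATGAAGA/0: at [13, 24, 82, 108, 147] ⇒ [13, 24, 82, 108, 147]
  VbrIX GATTAAAT/3: at [51, 72, 91] ⇒ [54, 75, 94]
  GruX AACAGG/6: at [35, 99] ⇒ [41, 105]

Pooled cuts: [13, 24, 41, 44, 54, 61, 75, 82, 94, 105, 108, 119, 127, 147, 162]

Fragments:
  13→24: 11 bp
  24→41: 17 bp
  41→44: 3 bp
  44→54: 10 bp
  54→61: 7 bp
  61→75: 14 bp
  75→82: 7 bp
  82→94: 12 bp
  94→105: 11 bp
  105→108: 3 bp
  108→119: 11 bp
  119→127: 8 bp
  127→147: 20 bp
  147→162: 15 bp
  162→13 (wrap): 166-162+13 = 17 bp

[3,3,7,7,8,10,11,11,11,12,14,15,17,17,20]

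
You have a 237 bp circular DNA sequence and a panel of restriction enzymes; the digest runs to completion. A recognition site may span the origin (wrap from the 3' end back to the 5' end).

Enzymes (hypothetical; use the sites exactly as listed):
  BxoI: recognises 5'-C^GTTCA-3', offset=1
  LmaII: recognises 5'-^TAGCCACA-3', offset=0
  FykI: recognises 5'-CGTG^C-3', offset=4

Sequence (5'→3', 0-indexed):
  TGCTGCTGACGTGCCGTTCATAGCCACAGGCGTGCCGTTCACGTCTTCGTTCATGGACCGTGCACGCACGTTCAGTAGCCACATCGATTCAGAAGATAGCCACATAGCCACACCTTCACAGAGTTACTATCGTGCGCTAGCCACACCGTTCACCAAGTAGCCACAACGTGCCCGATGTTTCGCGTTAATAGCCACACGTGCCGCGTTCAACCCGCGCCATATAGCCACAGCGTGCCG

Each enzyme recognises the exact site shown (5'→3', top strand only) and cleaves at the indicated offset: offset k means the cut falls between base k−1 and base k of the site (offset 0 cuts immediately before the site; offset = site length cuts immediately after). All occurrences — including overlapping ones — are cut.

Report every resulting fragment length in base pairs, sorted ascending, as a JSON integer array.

Site scan:
  BxoI CGTTCA/1: at [14, 35, 47, 68, 146, 203] ⇒ [15, 36, 48, 69, 147, 204]
  LmaII TAGCCACA/0: at [20, 75, 96, 104, 137, 157, 188, 221] ⇒ [20, 75, 96, 104, 137, 157, 188, 221]
  FykI CGTGC/4: at [9, 30, 58, 130, 166, 196, 230, 235] ⇒ [2, 13, 34, 62, 134, 170, 200, 234]

Pooled cuts: [2, 13, 15, 20, 34, 36, 48, 62, 69, 75, 96, 104, 134, 137, 147, 157, 170, 188, 200, 204, 221, 234]

Fragment lengths:
  2→13: 11 bp
  13→15: 2 bp
  15→20: 5 bp
  20→34: 14 bp
  34→36: 2 bp
  36→48: 12 bp
  48→62: 14 bp
  62→69: 7 bp
  69→75: 6 bp
  75→96: 21 bp
  96→104: 8 bp
  104→134: 30 bp
  134→137: 3 bp
  137→147: 10 bp
  147→157: 10 bp
  157→170: 13 bp
  170→188: 18 bp
  188→200: 12 bp
  200→204: 4 bp
  204→221: 17 bp
  221→234: 13 bp
  234→2 (wrap): 237-234+2 = 5 bp

[2,2,3,4,5,5,6,7,8,10,10,11,12,12,13,13,14,14,17,18,21,30]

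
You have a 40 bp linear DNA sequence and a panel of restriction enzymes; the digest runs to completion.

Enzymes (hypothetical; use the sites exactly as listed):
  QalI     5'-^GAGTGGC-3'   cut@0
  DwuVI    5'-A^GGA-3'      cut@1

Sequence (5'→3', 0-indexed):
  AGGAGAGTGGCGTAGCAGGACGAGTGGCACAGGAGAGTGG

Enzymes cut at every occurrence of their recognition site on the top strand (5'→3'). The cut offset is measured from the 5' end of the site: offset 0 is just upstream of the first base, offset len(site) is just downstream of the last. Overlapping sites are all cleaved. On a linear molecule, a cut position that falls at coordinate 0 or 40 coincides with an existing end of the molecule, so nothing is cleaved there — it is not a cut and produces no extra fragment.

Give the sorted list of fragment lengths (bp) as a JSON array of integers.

Per-enzyme occurrences:
  QalI (GAGTGGC, off=0): starts [4, 21] → cuts [4, 21]
  DwuVI (AGGA, off=1): starts [0, 16, 30] → cuts [1, 17, 31]

All cut coordinates (distinct, sorted): [1, 4, 17, 21, 31]

Fragment lengths:
  [0,1): 1 bp
  [1,4): 3 bp
  [4,17): 13 bp
  [17,21): 4 bp
  [21,31): 10 bp
  [31,40): 9 bp

[1,3,4,9,10,13]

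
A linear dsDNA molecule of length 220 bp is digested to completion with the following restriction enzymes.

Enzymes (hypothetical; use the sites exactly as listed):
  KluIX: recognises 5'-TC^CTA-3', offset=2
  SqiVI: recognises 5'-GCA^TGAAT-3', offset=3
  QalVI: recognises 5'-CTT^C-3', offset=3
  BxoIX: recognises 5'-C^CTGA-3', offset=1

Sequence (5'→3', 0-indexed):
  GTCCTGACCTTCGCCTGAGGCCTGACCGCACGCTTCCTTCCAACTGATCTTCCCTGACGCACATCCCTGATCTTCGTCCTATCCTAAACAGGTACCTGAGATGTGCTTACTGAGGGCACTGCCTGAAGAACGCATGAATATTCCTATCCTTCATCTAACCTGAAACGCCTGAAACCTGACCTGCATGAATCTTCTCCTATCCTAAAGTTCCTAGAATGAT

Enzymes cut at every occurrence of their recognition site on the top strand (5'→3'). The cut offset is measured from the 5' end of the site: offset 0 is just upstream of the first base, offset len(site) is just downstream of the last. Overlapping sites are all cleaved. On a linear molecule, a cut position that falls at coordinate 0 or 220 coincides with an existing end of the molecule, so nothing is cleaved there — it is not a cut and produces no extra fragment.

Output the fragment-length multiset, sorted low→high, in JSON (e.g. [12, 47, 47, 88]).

[2,3,3,3,4,4,5,5,7,7,8,8,8,8,8,9,9,9,10,10,12,12,12,13,14,27]

Site scan:
  KluIX (TCCTA, off=2): starts [76, 81, 141, 194, 199, 208] → cuts [78, 83, 143, 196, 201, 210]
  SqiVI (GCATGAAT, off=3): starts [131, 182] → cuts [134, 185]
  QalVI (CTTC, off=3): starts [8, 32, 36, 48, 71, 148, 190] → cuts [11, 35, 39, 51, 74, 151, 193]
  BxoIX (CCTGA, off=1): starts [2, 13, 20, 52, 65, 94, 121, 158, 167, 174] → cuts [3, 14, 21, 53, 66, 95, 122, 159, 168, 175]

All cut coordinates (distinct, sorted): [3, 11, 14, 21, 35, 39, 51, 53, 66, 74, 78, 83, 95, 122, 134, 143, 151, 159, 168, 175, 185, 193, 196, 201, 210]

Fragment lengths:
  [0,3): 3 bp
  [3,11): 8 bp
  [11,14): 3 bp
  [14,21): 7 bp
  [21,35): 14 bp
  [35,39): 4 bp
  [39,51): 12 bp
  [51,53): 2 bp
  [53,66): 13 bp
  [66,74): 8 bp
  [74,78): 4 bp
  [78,83): 5 bp
  [83,95): 12 bp
  [95,122): 27 bp
  [122,134): 12 bp
  [134,143): 9 bp
  [143,151): 8 bp
  [151,159): 8 bp
  [159,168): 9 bp
  [168,175): 7 bp
  [175,185): 10 bp
  [185,193): 8 bp
  [193,196): 3 bp
  [196,201): 5 bp
  [201,210): 9 bp
  [210,220): 10 bp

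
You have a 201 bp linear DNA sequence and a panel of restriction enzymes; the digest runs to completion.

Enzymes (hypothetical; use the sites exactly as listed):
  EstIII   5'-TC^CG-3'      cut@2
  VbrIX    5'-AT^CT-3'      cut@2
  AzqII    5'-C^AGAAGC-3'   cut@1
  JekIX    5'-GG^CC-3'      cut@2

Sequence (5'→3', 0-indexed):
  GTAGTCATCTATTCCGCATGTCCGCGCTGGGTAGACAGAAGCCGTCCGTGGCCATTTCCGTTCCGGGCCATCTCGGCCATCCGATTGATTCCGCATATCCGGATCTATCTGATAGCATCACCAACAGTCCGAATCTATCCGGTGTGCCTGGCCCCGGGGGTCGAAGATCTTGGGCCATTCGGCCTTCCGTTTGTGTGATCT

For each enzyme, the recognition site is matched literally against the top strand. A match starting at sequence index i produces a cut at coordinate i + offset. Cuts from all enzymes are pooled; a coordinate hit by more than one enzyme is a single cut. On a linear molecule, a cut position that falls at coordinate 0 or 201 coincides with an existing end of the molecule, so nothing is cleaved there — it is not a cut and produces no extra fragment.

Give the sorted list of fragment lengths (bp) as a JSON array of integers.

[2,4,4,4,5,5,5,5,5,5,5,5,6,6,7,8,8,8,8,10,10,12,12,14,17,21]

Per-enzyme occurrences:
  EstIII (TCCG, off=2): starts [12, 20, 44, 56, 61, 79, 89, 97, 127, 137, 185] → cuts [14, 22, 46, 58, 63, 81, 91, 99, 129, 139, 187]
  VbrIX (ATCT, off=2): starts [6, 69, 102, 106, 132, 166, 197] → cuts [8, 71, 104, 108, 134, 168, 199]
  AzqII (CAGAAGC, off=1): starts [35] → cuts [36]
  JekIX (GGCC, off=2): starts [49, 65, 74, 149, 172, 180] → cuts [51, 67, 76, 151, 174, 182]

All cut coordinates (distinct, sorted): [8, 14, 22, 36, 46, 51, 58, 63, 67, 71, 76, 81, 91, 99, 104, 108, 129, 134, 139, 151, 168, 174, 182, 187, 199]

Fragments:
  [0,8): 8 bp
  [8,14): 6 bp
  [14,22): 8 bp
  [22,36): 14 bp
  [36,46): 10 bp
  [46,51): 5 bp
  [51,58): 7 bp
  [58,63): 5 bp
  [63,67): 4 bp
  [67,71): 4 bp
  [71,76): 5 bp
  [76,81): 5 bp
  [81,91): 10 bp
  [91,99): 8 bp
  [99,104): 5 bp
  [104,108): 4 bp
  [108,129): 21 bp
  [129,134): 5 bp
  [134,139): 5 bp
  [139,151): 12 bp
  [151,168): 17 bp
  [168,174): 6 bp
  [174,182): 8 bp
  [182,187): 5 bp
  [187,199): 12 bp
  [199,201): 2 bp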